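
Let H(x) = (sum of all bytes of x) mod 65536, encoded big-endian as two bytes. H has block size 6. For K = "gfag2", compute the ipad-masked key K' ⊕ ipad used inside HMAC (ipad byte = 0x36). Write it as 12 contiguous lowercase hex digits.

Key "gfag2" = 67 66 61 67 32 is 5 bytes ≤ B = 6; zero-pad to 6 bytes: K' = 67 66 61 67 32 00.
XOR each byte with 0x36: 67⊕36=51, 66⊕36=50, 61⊕36=57, 67⊕36=51, 32⊕36=04, 00⊕36=36.

515057510436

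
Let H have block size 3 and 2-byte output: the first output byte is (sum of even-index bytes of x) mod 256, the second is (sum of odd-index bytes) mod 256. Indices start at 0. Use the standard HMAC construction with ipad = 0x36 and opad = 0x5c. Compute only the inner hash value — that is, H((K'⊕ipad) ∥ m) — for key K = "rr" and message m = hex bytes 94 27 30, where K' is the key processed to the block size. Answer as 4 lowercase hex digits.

a108

Key "rr" = 72 72 is 2 bytes ≤ B = 3; zero-pad to 3 bytes: K' = 72 72 00.
K' ⊕ ipad = 44 44 36.
Inner input = 44 44 36 ∥ 94 27 30.
Inner hash: even-index sum = 161 mod 256 = 161; odd-index sum = 264 mod 256 = 8 → a1 08.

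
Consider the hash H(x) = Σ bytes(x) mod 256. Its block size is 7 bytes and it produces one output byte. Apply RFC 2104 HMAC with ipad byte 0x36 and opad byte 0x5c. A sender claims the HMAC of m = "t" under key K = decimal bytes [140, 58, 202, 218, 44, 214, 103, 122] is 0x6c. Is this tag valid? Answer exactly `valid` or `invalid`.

valid

Key decimal bytes [140, 58, 202, 218, 44, 214, 103, 122] = 8c 3a ca da 2c d6 67 7a is 8 bytes > B = 7, so hash it first: H(key) = 4d, then zero-pad to 7 bytes: K' = 4d 00 00 00 00 00 00.
K' ⊕ ipad = 7b 36 36 36 36 36 36; K' ⊕ opad = 11 5c 5c 5c 5c 5c 5c.
Inner hash: sum = 123+54+54+54+54+54+54+116 = 563; mod 256 = 51 → 33.
Outer hash (recomputed tag): sum = 17+92+92+92+92+92+92+51 = 620; mod 256 = 108 → 6c.
Recomputed tag = 6c; claimed = 6c → match.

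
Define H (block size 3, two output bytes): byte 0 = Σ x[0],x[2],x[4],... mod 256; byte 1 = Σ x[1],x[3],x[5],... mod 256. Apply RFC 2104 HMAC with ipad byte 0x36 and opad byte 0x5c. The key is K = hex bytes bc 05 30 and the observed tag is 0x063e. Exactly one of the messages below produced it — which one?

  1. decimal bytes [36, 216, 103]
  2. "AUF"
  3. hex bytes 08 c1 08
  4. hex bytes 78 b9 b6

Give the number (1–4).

2

Key hex bytes bc 05 30 is exactly B = 3 bytes: K' = bc 05 30.
K' ⊕ ipad = 8a 33 06; K' ⊕ opad = e0 59 6c.
m1: inner = H(8a 33 06 24 d8 67) = 68 be; tag = H(e0 59 6c 68 be) = 0ac1
m2: inner = H(8a 33 06 41 55 46) = e5 ba; tag = H(e0 59 6c e5 ba) = 063e ← matches
m3: inner = H(8a 33 06 08 c1 08) = 51 43; tag = H(e0 59 6c 51 43) = 8faa
m4: inner = H(8a 33 06 78 b9 b6) = 49 61; tag = H(e0 59 6c 49 61) = ada2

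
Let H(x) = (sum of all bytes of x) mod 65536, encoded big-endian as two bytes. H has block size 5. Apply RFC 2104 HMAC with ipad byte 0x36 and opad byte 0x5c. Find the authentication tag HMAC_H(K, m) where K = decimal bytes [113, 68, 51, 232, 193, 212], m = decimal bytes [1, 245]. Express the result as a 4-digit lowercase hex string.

01ce

Key decimal bytes [113, 68, 51, 232, 193, 212] = 71 44 33 e8 c1 d4 is 6 bytes > B = 5, so hash it first: H(key) = 03 65, then zero-pad to 5 bytes: K' = 03 65 00 00 00.
K' ⊕ ipad = 35 53 36 36 36.  K' ⊕ opad = 5f 39 5c 5c 5c.
Inner input = (K'⊕ipad) ∥ m = 35 53 36 36 36 ∥ 01 f5.
Inner hash: sum = 53+83+54+54+54+1+245 = 544 → 02 20.
Outer input = (K'⊕opad) ∥ inner = 5f 39 5c 5c 5c ∥ 02 20.
Outer hash (tag): sum = 95+57+92+92+92+2+32 = 462 → 01 ce.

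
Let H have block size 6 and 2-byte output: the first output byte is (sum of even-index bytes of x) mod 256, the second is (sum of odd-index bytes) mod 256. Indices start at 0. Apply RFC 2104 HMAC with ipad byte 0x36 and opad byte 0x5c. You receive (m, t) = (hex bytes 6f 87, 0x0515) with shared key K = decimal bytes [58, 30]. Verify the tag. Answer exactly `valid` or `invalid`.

Key decimal bytes [58, 30] = 3a 1e is 2 bytes ≤ B = 6; zero-pad to 6 bytes: K' = 3a 1e 00 00 00 00.
K' ⊕ ipad = 0c 28 36 36 36 36; K' ⊕ opad = 66 42 5c 5c 5c 5c.
Inner hash: even-index sum = 231 mod 256 = 231; odd-index sum = 283 mod 256 = 27 → e7 1b.
Outer hash (recomputed tag): even-index sum = 517 mod 256 = 5; odd-index sum = 277 mod 256 = 21 → 05 15.
Recomputed tag = 0515; claimed = 0515 → match.

valid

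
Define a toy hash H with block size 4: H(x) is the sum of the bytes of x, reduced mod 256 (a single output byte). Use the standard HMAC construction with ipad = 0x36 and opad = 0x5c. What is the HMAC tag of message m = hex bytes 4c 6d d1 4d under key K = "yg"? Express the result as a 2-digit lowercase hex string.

Key "yg" = 79 67 is 2 bytes ≤ B = 4; zero-pad to 4 bytes: K' = 79 67 00 00.
K' ⊕ ipad = 4f 51 36 36.  K' ⊕ opad = 25 3b 5c 5c.
Inner input = (K'⊕ipad) ∥ m = 4f 51 36 36 ∥ 4c 6d d1 4d.
Inner hash: sum = 79+81+54+54+76+109+209+77 = 739; mod 256 = 227 → e3.
Outer input = (K'⊕opad) ∥ inner = 25 3b 5c 5c ∥ e3.
Outer hash (tag): sum = 37+59+92+92+227 = 507; mod 256 = 251 → fb.

fb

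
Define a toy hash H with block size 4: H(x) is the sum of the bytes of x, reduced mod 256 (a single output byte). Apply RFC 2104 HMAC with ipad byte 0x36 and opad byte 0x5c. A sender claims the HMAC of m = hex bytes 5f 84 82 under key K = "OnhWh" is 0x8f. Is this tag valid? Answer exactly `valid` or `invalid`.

invalid

Key "OnhWh" = 4f 6e 68 57 68 is 5 bytes > B = 4, so hash it first: H(key) = e4, then zero-pad to 4 bytes: K' = e4 00 00 00.
K' ⊕ ipad = d2 36 36 36; K' ⊕ opad = b8 5c 5c 5c.
Inner hash: sum = 210+54+54+54+95+132+130 = 729; mod 256 = 217 → d9.
Outer hash (recomputed tag): sum = 184+92+92+92+217 = 677; mod 256 = 165 → a5.
Recomputed tag = a5; claimed = 8f → mismatch.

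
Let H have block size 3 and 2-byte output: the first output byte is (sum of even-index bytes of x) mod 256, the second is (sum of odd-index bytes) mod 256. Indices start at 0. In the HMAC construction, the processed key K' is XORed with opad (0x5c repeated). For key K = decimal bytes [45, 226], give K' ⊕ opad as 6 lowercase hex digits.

Key decimal bytes [45, 226] = 2d e2 is 2 bytes ≤ B = 3; zero-pad to 3 bytes: K' = 2d e2 00.
XOR each byte with 0x5c: 2d⊕5c=71, e2⊕5c=be, 00⊕5c=5c.

71be5c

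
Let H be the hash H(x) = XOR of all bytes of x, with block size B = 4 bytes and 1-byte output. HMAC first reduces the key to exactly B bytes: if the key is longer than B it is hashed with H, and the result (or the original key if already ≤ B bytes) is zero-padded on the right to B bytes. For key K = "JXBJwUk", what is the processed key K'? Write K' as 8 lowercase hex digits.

|K| = 7 > B = 4, so first hash the key.
H(K): XOR 4a⊕58⊕42⊕4a⊕77⊕55⊕6b = 53.
Zero-pad H(K) = 53 to 4 bytes: K' = 53 00 00 00.

53000000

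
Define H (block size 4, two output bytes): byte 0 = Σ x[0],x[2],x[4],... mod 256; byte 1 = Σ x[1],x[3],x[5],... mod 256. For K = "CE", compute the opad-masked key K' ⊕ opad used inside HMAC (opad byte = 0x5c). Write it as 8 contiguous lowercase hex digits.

Key "CE" = 43 45 is 2 bytes ≤ B = 4; zero-pad to 4 bytes: K' = 43 45 00 00.
XOR each byte with 0x5c: 43⊕5c=1f, 45⊕5c=19, 00⊕5c=5c, 00⊕5c=5c.

1f195c5c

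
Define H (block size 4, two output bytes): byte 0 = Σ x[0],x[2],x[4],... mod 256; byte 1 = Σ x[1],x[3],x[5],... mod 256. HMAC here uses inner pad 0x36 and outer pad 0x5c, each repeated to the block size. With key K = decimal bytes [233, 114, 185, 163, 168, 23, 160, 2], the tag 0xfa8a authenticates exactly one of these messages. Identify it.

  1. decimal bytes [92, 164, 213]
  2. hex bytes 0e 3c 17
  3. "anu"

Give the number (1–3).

Key decimal bytes [233, 114, 185, 163, 168, 23, 160, 2] = e9 72 b9 a3 a8 17 a0 02 is 8 bytes > B = 4, so hash it first: H(key) = ea 2e, then zero-pad to 4 bytes: K' = ea 2e 00 00.
K' ⊕ ipad = dc 18 36 36; K' ⊕ opad = b6 72 5c 5c.
m1: inner = H(dc 18 36 36 5c a4 d5) = 43 f2; tag = H(b6 72 5c 5c 43 f2) = 55c0
m2: inner = H(dc 18 36 36 0e 3c 17) = 37 8a; tag = H(b6 72 5c 5c 37 8a) = 4958
m3: inner = H(dc 18 36 36 61 6e 75) = e8 bc; tag = H(b6 72 5c 5c e8 bc) = fa8a ← matches

3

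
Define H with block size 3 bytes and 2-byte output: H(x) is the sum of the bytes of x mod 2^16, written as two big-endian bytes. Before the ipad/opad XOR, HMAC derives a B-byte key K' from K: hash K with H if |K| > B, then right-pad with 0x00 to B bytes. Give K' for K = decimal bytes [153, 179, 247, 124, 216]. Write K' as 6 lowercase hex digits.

039700

|K| = 5 > B = 3, so first hash the key.
H(K): sum = 153+179+247+124+216 = 919 → 03 97.
Zero-pad H(K) = 03 97 to 3 bytes: K' = 03 97 00.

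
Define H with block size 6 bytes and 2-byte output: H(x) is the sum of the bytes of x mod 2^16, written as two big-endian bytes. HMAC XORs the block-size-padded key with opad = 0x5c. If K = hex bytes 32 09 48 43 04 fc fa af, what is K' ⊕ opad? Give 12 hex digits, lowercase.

5f335c5c5c5c

Key hex bytes 32 09 48 43 04 fc fa af is 8 bytes > B = 6, so hash it first: H(key) = 03 6f, then zero-pad to 6 bytes: K' = 03 6f 00 00 00 00.
XOR each byte with 0x5c: 03⊕5c=5f, 6f⊕5c=33, 00⊕5c=5c, 00⊕5c=5c, 00⊕5c=5c, 00⊕5c=5c.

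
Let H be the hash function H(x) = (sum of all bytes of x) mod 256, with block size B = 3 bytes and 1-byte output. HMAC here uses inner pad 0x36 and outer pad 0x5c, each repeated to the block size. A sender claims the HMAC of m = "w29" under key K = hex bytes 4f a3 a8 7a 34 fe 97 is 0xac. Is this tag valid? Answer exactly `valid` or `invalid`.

invalid

Key hex bytes 4f a3 a8 7a 34 fe 97 is 7 bytes > B = 3, so hash it first: H(key) = dd, then zero-pad to 3 bytes: K' = dd 00 00.
K' ⊕ ipad = eb 36 36; K' ⊕ opad = 81 5c 5c.
Inner hash: sum = 235+54+54+119+50+57 = 569; mod 256 = 57 → 39.
Outer hash (recomputed tag): sum = 129+92+92+57 = 370; mod 256 = 114 → 72.
Recomputed tag = 72; claimed = ac → mismatch.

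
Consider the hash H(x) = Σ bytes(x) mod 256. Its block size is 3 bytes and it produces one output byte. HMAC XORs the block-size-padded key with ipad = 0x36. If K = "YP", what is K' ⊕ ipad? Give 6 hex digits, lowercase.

6f6636

Key "YP" = 59 50 is 2 bytes ≤ B = 3; zero-pad to 3 bytes: K' = 59 50 00.
XOR each byte with 0x36: 59⊕36=6f, 50⊕36=66, 00⊕36=36.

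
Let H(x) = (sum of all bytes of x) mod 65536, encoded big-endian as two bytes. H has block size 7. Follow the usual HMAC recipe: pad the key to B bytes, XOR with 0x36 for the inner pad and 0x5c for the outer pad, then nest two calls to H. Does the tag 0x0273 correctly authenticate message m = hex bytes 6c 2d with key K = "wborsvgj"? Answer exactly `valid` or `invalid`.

Key "wborsvgj" = 77 62 6f 72 73 76 67 6a is 8 bytes > B = 7, so hash it first: H(key) = 03 74, then zero-pad to 7 bytes: K' = 03 74 00 00 00 00 00.
K' ⊕ ipad = 35 42 36 36 36 36 36; K' ⊕ opad = 5f 28 5c 5c 5c 5c 5c.
Inner hash: sum = 53+66+54+54+54+54+54+108+45 = 542 → 02 1e.
Outer hash (recomputed tag): sum = 95+40+92+92+92+92+92+2+30 = 627 → 02 73.
Recomputed tag = 0273; claimed = 0273 → match.

valid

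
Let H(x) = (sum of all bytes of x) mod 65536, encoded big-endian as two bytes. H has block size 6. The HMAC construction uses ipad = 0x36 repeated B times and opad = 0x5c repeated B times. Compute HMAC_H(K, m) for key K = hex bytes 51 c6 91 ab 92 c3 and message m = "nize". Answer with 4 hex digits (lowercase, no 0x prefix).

Key hex bytes 51 c6 91 ab 92 c3 is exactly B = 6 bytes: K' = 51 c6 91 ab 92 c3.
K' ⊕ ipad = 67 f0 a7 9d a4 f5.  K' ⊕ opad = 0d 9a cd f7 ce 9f.
Inner input = (K'⊕ipad) ∥ m = 67 f0 a7 9d a4 f5 ∥ 6e 69 7a 65.
Inner hash: sum = 103+240+167+157+164+245+110+105+122+101 = 1514 → 05 ea.
Outer input = (K'⊕opad) ∥ inner = 0d 9a cd f7 ce 9f ∥ 05 ea.
Outer hash (tag): sum = 13+154+205+247+206+159+5+234 = 1223 → 04 c7.

04c7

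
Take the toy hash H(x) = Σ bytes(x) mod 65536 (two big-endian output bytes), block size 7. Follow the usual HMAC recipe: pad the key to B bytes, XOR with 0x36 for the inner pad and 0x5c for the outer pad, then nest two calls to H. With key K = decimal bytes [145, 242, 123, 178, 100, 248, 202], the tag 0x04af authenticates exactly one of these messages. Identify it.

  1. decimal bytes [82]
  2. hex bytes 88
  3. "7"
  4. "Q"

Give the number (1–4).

Key decimal bytes [145, 242, 123, 178, 100, 248, 202] = 91 f2 7b b2 64 f8 ca is exactly B = 7 bytes: K' = 91 f2 7b b2 64 f8 ca.
K' ⊕ ipad = a7 c4 4d 84 52 ce fc; K' ⊕ opad = cd ae 27 ee 38 a4 96.
m1: inner = H(a7 c4 4d 84 52 ce fc 52) = 04 aa; tag = H(cd ae 27 ee 38 a4 96 04 aa) = 04b0
m2: inner = H(a7 c4 4d 84 52 ce fc 88) = 04 e0; tag = H(cd ae 27 ee 38 a4 96 04 e0) = 04e6
m3: inner = H(a7 c4 4d 84 52 ce fc 37) = 04 8f; tag = H(cd ae 27 ee 38 a4 96 04 8f) = 0495
m4: inner = H(a7 c4 4d 84 52 ce fc 51) = 04 a9; tag = H(cd ae 27 ee 38 a4 96 04 a9) = 04af ← matches

4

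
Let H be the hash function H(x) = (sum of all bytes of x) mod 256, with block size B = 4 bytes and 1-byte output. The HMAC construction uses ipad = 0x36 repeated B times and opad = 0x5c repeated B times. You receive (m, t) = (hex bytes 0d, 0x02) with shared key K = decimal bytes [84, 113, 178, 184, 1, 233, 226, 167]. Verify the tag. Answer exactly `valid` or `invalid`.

Key decimal bytes [84, 113, 178, 184, 1, 233, 226, 167] = 54 71 b2 b8 01 e9 e2 a7 is 8 bytes > B = 4, so hash it first: H(key) = a2, then zero-pad to 4 bytes: K' = a2 00 00 00.
K' ⊕ ipad = 94 36 36 36; K' ⊕ opad = fe 5c 5c 5c.
Inner hash: sum = 148+54+54+54+13 = 323; mod 256 = 67 → 43.
Outer hash (recomputed tag): sum = 254+92+92+92+67 = 597; mod 256 = 85 → 55.
Recomputed tag = 55; claimed = 02 → mismatch.

invalid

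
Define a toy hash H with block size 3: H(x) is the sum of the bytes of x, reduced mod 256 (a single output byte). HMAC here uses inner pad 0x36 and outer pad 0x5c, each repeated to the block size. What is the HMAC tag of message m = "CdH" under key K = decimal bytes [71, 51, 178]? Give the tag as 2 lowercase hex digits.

61

Key decimal bytes [71, 51, 178] = 47 33 b2 is exactly B = 3 bytes: K' = 47 33 b2.
K' ⊕ ipad = 71 05 84.  K' ⊕ opad = 1b 6f ee.
Inner input = (K'⊕ipad) ∥ m = 71 05 84 ∥ 43 64 48.
Inner hash: sum = 113+5+132+67+100+72 = 489; mod 256 = 233 → e9.
Outer input = (K'⊕opad) ∥ inner = 1b 6f ee ∥ e9.
Outer hash (tag): sum = 27+111+238+233 = 609; mod 256 = 97 → 61.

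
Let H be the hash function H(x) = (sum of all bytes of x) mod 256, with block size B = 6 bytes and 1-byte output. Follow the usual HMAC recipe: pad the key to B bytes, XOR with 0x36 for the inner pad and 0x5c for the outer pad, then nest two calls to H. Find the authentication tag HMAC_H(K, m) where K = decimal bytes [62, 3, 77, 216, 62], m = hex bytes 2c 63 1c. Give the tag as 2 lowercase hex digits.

a3

Key decimal bytes [62, 3, 77, 216, 62] = 3e 03 4d d8 3e is 5 bytes ≤ B = 6; zero-pad to 6 bytes: K' = 3e 03 4d d8 3e 00.
K' ⊕ ipad = 08 35 7b ee 08 36.  K' ⊕ opad = 62 5f 11 84 62 5c.
Inner input = (K'⊕ipad) ∥ m = 08 35 7b ee 08 36 ∥ 2c 63 1c.
Inner hash: sum = 8+53+123+238+8+54+44+99+28 = 655; mod 256 = 143 → 8f.
Outer input = (K'⊕opad) ∥ inner = 62 5f 11 84 62 5c ∥ 8f.
Outer hash (tag): sum = 98+95+17+132+98+92+143 = 675; mod 256 = 163 → a3.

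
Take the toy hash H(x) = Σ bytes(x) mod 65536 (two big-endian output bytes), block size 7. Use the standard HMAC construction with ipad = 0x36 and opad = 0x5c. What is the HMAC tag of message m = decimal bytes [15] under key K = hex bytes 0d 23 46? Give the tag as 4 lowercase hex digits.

Key hex bytes 0d 23 46 is 3 bytes ≤ B = 7; zero-pad to 7 bytes: K' = 0d 23 46 00 00 00 00.
K' ⊕ ipad = 3b 15 70 36 36 36 36.  K' ⊕ opad = 51 7f 1a 5c 5c 5c 5c.
Inner input = (K'⊕ipad) ∥ m = 3b 15 70 36 36 36 36 ∥ 0f.
Inner hash: sum = 59+21+112+54+54+54+54+15 = 423 → 01 a7.
Outer input = (K'⊕opad) ∥ inner = 51 7f 1a 5c 5c 5c 5c ∥ 01 a7.
Outer hash (tag): sum = 81+127+26+92+92+92+92+1+167 = 770 → 03 02.

0302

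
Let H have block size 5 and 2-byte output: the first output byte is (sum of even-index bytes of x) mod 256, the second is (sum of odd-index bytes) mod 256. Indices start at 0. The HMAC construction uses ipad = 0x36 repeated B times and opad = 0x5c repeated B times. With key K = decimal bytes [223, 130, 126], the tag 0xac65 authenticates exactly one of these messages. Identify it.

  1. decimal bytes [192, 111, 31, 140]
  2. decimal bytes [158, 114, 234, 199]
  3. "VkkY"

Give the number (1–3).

Key decimal bytes [223, 130, 126] = df 82 7e is 3 bytes ≤ B = 5; zero-pad to 5 bytes: K' = df 82 7e 00 00.
K' ⊕ ipad = e9 b4 48 36 36; K' ⊕ opad = 83 de 22 5c 5c.
m1: inner = H(e9 b4 48 36 36 c0 6f 1f 8c) = 62 c9; tag = H(83 de 22 5c 5c 62 c9) = ca9c
m2: inner = H(e9 b4 48 36 36 9e 72 ea c7) = a0 72; tag = H(83 de 22 5c 5c a0 72) = 73da
m3: inner = H(e9 b4 48 36 36 56 6b 6b 59) = 2b ab; tag = H(83 de 22 5c 5c 2b ab) = ac65 ← matches

3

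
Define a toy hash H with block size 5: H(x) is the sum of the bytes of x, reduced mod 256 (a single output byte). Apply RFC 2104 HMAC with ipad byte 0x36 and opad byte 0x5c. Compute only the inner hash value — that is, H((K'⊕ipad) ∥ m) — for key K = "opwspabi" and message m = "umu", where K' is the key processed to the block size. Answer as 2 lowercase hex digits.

82

Key "opwspabi" = 6f 70 77 73 70 61 62 69 is 8 bytes > B = 5, so hash it first: H(key) = 65, then zero-pad to 5 bytes: K' = 65 00 00 00 00.
K' ⊕ ipad = 53 36 36 36 36.
Inner input = 53 36 36 36 36 ∥ 75 6d 75.
Inner hash: sum = 83+54+54+54+54+117+109+117 = 642; mod 256 = 130 → 82.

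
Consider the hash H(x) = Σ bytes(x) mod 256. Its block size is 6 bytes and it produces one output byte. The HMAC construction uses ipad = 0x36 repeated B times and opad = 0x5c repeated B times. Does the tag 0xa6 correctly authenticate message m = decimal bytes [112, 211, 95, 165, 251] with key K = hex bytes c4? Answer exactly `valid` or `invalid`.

valid

Key hex bytes c4 is 1 byte ≤ B = 6; zero-pad to 6 bytes: K' = c4 00 00 00 00 00.
K' ⊕ ipad = f2 36 36 36 36 36; K' ⊕ opad = 98 5c 5c 5c 5c 5c.
Inner hash: sum = 242+54+54+54+54+54+112+211+95+165+251 = 1346; mod 256 = 66 → 42.
Outer hash (recomputed tag): sum = 152+92+92+92+92+92+66 = 678; mod 256 = 166 → a6.
Recomputed tag = a6; claimed = a6 → match.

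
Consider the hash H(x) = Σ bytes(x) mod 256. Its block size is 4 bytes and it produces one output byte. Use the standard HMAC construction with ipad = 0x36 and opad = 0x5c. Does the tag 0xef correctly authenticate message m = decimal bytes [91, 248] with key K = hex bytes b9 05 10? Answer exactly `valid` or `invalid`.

Key hex bytes b9 05 10 is 3 bytes ≤ B = 4; zero-pad to 4 bytes: K' = b9 05 10 00.
K' ⊕ ipad = 8f 33 26 36; K' ⊕ opad = e5 59 4c 5c.
Inner hash: sum = 143+51+38+54+91+248 = 625; mod 256 = 113 → 71.
Outer hash (recomputed tag): sum = 229+89+76+92+113 = 599; mod 256 = 87 → 57.
Recomputed tag = 57; claimed = ef → mismatch.

invalid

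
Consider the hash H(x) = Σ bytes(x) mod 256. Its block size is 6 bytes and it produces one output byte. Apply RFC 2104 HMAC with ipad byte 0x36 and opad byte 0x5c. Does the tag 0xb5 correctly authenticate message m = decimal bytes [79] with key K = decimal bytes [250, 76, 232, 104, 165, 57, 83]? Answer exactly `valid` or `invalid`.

Key decimal bytes [250, 76, 232, 104, 165, 57, 83] = fa 4c e8 68 a5 39 53 is 7 bytes > B = 6, so hash it first: H(key) = c7, then zero-pad to 6 bytes: K' = c7 00 00 00 00 00.
K' ⊕ ipad = f1 36 36 36 36 36; K' ⊕ opad = 9b 5c 5c 5c 5c 5c.
Inner hash: sum = 241+54+54+54+54+54+79 = 590; mod 256 = 78 → 4e.
Outer hash (recomputed tag): sum = 155+92+92+92+92+92+78 = 693; mod 256 = 181 → b5.
Recomputed tag = b5; claimed = b5 → match.

valid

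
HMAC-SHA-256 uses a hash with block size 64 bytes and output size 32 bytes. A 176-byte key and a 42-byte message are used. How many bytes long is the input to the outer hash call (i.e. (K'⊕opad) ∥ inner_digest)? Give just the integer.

Key is 176 > 64 bytes, so it is hashed to 32 bytes then zero-padded to 64: |K'| = 64.
Outer input = (K'⊕opad) ∥ H(inner) → 64 + 32 = 96 bytes.

96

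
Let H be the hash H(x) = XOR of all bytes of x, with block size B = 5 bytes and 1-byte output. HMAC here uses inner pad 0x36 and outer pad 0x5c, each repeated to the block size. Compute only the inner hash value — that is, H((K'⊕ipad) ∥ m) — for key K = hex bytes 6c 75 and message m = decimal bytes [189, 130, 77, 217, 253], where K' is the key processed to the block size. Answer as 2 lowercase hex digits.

Key hex bytes 6c 75 is 2 bytes ≤ B = 5; zero-pad to 5 bytes: K' = 6c 75 00 00 00.
K' ⊕ ipad = 5a 43 36 36 36.
Inner input = 5a 43 36 36 36 ∥ bd 82 4d d9 fd.
Inner hash: XOR 5a⊕43⊕36⊕36⊕36⊕bd⊕82⊕4d⊕d9⊕fd = 79.

79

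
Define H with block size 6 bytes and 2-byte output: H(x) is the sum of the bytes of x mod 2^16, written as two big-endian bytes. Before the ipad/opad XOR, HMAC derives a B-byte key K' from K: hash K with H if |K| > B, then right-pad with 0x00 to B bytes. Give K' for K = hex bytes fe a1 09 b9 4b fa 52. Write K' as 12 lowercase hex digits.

|K| = 7 > B = 6, so first hash the key.
H(K): sum = 254+161+9+185+75+250+82 = 1016 → 03 f8.
Zero-pad H(K) = 03 f8 to 6 bytes: K' = 03 f8 00 00 00 00.

03f800000000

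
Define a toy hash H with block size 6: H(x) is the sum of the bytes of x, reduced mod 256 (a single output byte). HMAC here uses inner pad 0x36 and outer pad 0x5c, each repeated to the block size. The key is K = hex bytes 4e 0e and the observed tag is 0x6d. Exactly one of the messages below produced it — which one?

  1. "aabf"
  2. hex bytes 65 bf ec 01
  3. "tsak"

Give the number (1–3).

Key hex bytes 4e 0e is 2 bytes ≤ B = 6; zero-pad to 6 bytes: K' = 4e 0e 00 00 00 00.
K' ⊕ ipad = 78 38 36 36 36 36; K' ⊕ opad = 12 52 5c 5c 5c 5c.
m1: inner = H(78 38 36 36 36 36 61 61 62 66) = 12; tag = H(12 52 5c 5c 5c 5c 12) = e6
m2: inner = H(78 38 36 36 36 36 65 bf ec 01) = 99; tag = H(12 52 5c 5c 5c 5c 99) = 6d ← matches
m3: inner = H(78 38 36 36 36 36 74 73 61 6b) = 3b; tag = H(12 52 5c 5c 5c 5c 3b) = 0f

2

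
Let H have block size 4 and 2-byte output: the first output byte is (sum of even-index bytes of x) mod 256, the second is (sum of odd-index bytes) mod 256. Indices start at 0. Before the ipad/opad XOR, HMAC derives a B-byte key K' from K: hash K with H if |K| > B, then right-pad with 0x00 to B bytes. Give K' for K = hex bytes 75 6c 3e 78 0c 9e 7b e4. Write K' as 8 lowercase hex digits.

|K| = 8 > B = 4, so first hash the key.
H(K): even-index sum = 314 mod 256 = 58; odd-index sum = 614 mod 256 = 102 → 3a 66.
Zero-pad H(K) = 3a 66 to 4 bytes: K' = 3a 66 00 00.

3a660000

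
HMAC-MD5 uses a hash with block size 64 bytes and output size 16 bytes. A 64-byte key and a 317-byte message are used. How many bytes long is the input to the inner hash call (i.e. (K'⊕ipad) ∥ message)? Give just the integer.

381

Key is 64 ≤ 64 bytes, zero-padded: |K'| = 64.
Inner input = (K'⊕ipad) ∥ m → 64 + 317 = 381 bytes.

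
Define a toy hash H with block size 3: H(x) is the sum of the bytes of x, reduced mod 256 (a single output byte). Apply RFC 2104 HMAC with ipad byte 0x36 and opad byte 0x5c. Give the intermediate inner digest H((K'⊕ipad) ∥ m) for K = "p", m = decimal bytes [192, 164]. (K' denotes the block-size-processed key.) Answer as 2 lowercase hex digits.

Key "p" = 70 is 1 byte ≤ B = 3; zero-pad to 3 bytes: K' = 70 00 00.
K' ⊕ ipad = 46 36 36.
Inner input = 46 36 36 ∥ c0 a4.
Inner hash: sum = 70+54+54+192+164 = 534; mod 256 = 22 → 16.

16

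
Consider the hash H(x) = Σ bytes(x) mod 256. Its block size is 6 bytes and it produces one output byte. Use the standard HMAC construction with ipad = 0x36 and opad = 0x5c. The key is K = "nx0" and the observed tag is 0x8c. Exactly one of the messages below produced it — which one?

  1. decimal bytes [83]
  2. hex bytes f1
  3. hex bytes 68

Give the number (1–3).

3

Key "nx0" = 6e 78 30 is 3 bytes ≤ B = 6; zero-pad to 6 bytes: K' = 6e 78 30 00 00 00.
K' ⊕ ipad = 58 4e 06 36 36 36; K' ⊕ opad = 32 24 6c 5c 5c 5c.
m1: inner = H(58 4e 06 36 36 36 53) = a1; tag = H(32 24 6c 5c 5c 5c a1) = 77
m2: inner = H(58 4e 06 36 36 36 f1) = 3f; tag = H(32 24 6c 5c 5c 5c 3f) = 15
m3: inner = H(58 4e 06 36 36 36 68) = b6; tag = H(32 24 6c 5c 5c 5c b6) = 8c ← matches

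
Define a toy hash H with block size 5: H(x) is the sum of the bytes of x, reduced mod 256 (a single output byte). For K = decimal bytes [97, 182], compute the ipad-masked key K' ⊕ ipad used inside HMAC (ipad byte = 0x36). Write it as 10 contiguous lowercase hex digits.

Key decimal bytes [97, 182] = 61 b6 is 2 bytes ≤ B = 5; zero-pad to 5 bytes: K' = 61 b6 00 00 00.
XOR each byte with 0x36: 61⊕36=57, b6⊕36=80, 00⊕36=36, 00⊕36=36, 00⊕36=36.

5780363636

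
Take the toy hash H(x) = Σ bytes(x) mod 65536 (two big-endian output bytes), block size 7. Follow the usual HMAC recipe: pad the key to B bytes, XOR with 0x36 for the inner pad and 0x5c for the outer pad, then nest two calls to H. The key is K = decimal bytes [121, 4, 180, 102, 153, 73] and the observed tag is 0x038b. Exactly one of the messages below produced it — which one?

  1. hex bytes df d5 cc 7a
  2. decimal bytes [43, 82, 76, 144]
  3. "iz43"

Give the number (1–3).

Key decimal bytes [121, 4, 180, 102, 153, 73] = 79 04 b4 66 99 49 is 6 bytes ≤ B = 7; zero-pad to 7 bytes: K' = 79 04 b4 66 99 49 00.
K' ⊕ ipad = 4f 32 82 50 af 7f 36; K' ⊕ opad = 25 58 e8 3a c5 15 5c.
m1: inner = H(4f 32 82 50 af 7f 36 df d5 cc 7a) = 05 b1; tag = H(25 58 e8 3a c5 15 5c 05 b1) = 038b ← matches
m2: inner = H(4f 32 82 50 af 7f 36 2b 52 4c 90) = 04 10; tag = H(25 58 e8 3a c5 15 5c 04 10) = 02e9
m3: inner = H(4f 32 82 50 af 7f 36 69 7a 34 33) = 04 01; tag = H(25 58 e8 3a c5 15 5c 04 01) = 02da

1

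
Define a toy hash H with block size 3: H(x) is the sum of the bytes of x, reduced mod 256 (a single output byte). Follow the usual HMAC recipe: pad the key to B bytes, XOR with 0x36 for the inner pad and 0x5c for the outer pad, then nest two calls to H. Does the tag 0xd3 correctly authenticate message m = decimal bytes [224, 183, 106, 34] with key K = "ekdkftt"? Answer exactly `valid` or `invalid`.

Key "ekdkftt" = 65 6b 64 6b 66 74 74 is 7 bytes > B = 3, so hash it first: H(key) = ed, then zero-pad to 3 bytes: K' = ed 00 00.
K' ⊕ ipad = db 36 36; K' ⊕ opad = b1 5c 5c.
Inner hash: sum = 219+54+54+224+183+106+34 = 874; mod 256 = 106 → 6a.
Outer hash (recomputed tag): sum = 177+92+92+106 = 467; mod 256 = 211 → d3.
Recomputed tag = d3; claimed = d3 → match.

valid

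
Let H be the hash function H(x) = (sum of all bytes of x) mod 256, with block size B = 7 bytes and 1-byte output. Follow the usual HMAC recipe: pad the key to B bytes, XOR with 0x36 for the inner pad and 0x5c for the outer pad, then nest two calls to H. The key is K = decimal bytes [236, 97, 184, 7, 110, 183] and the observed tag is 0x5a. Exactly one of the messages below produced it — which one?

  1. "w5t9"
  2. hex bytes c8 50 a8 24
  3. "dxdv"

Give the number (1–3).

Key decimal bytes [236, 97, 184, 7, 110, 183] = ec 61 b8 07 6e b7 is 6 bytes ≤ B = 7; zero-pad to 7 bytes: K' = ec 61 b8 07 6e b7 00.
K' ⊕ ipad = da 57 8e 31 58 81 36; K' ⊕ opad = b0 3d e4 5b 32 eb 5c.
m1: inner = H(da 57 8e 31 58 81 36 77 35 74 39) = 58; tag = H(b0 3d e4 5b 32 eb 5c 58) = fd
m2: inner = H(da 57 8e 31 58 81 36 c8 50 a8 24) = e3; tag = H(b0 3d e4 5b 32 eb 5c e3) = 88
m3: inner = H(da 57 8e 31 58 81 36 64 78 64 76) = b5; tag = H(b0 3d e4 5b 32 eb 5c b5) = 5a ← matches

3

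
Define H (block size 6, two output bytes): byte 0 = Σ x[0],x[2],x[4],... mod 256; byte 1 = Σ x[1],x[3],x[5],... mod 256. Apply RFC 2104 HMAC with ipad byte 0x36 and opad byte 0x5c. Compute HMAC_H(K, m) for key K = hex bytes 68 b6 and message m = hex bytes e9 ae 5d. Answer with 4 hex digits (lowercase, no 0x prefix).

Key hex bytes 68 b6 is 2 bytes ≤ B = 6; zero-pad to 6 bytes: K' = 68 b6 00 00 00 00.
K' ⊕ ipad = 5e 80 36 36 36 36.  K' ⊕ opad = 34 ea 5c 5c 5c 5c.
Inner input = (K'⊕ipad) ∥ m = 5e 80 36 36 36 36 ∥ e9 ae 5d.
Inner hash: even-index sum = 528 mod 256 = 16; odd-index sum = 410 mod 256 = 154 → 10 9a.
Outer input = (K'⊕opad) ∥ inner = 34 ea 5c 5c 5c 5c ∥ 10 9a.
Outer hash (tag): even-index sum = 252 mod 256 = 252; odd-index sum = 572 mod 256 = 60 → fc 3c.

fc3c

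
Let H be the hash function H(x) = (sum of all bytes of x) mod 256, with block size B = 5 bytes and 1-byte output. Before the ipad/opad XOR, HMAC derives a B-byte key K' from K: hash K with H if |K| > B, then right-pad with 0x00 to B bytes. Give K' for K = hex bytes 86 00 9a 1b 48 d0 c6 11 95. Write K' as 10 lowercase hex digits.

|K| = 9 > B = 5, so first hash the key.
H(K): sum = 134+0+154+27+72+208+198+17+149 = 959; mod 256 = 191 → bf.
Zero-pad H(K) = bf to 5 bytes: K' = bf 00 00 00 00.

bf00000000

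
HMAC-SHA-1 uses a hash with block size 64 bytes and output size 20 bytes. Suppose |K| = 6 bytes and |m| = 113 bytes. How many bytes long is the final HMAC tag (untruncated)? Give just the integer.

20

The tag is one SHA-1 digest: 20 bytes.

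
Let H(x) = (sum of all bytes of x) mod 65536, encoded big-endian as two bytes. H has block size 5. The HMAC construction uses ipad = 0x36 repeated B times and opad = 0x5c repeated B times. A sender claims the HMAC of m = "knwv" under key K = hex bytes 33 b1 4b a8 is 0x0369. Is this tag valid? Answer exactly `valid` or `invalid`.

Key hex bytes 33 b1 4b a8 is 4 bytes ≤ B = 5; zero-pad to 5 bytes: K' = 33 b1 4b a8 00.
K' ⊕ ipad = 05 87 7d 9e 36; K' ⊕ opad = 6f ed 17 f4 5c.
Inner hash: sum = 5+135+125+158+54+107+110+119+118 = 931 → 03 a3.
Outer hash (recomputed tag): sum = 111+237+23+244+92+3+163 = 873 → 03 69.
Recomputed tag = 0369; claimed = 0369 → match.

valid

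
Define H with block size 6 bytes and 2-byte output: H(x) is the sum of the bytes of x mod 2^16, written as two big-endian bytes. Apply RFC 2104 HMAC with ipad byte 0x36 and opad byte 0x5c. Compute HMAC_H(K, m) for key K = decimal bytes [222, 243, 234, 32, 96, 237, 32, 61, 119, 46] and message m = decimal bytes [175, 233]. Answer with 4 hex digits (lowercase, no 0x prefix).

0300

Key decimal bytes [222, 243, 234, 32, 96, 237, 32, 61, 119, 46] = de f3 ea 20 60 ed 20 3d 77 2e is 10 bytes > B = 6, so hash it first: H(key) = 05 2a, then zero-pad to 6 bytes: K' = 05 2a 00 00 00 00.
K' ⊕ ipad = 33 1c 36 36 36 36.  K' ⊕ opad = 59 76 5c 5c 5c 5c.
Inner input = (K'⊕ipad) ∥ m = 33 1c 36 36 36 36 ∥ af e9.
Inner hash: sum = 51+28+54+54+54+54+175+233 = 703 → 02 bf.
Outer input = (K'⊕opad) ∥ inner = 59 76 5c 5c 5c 5c ∥ 02 bf.
Outer hash (tag): sum = 89+118+92+92+92+92+2+191 = 768 → 03 00.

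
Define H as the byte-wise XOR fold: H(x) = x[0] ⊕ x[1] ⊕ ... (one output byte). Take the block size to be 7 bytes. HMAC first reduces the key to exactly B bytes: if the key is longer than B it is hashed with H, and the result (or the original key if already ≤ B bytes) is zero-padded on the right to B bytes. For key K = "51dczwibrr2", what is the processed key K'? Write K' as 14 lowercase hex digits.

|K| = 11 > B = 7, so first hash the key.
H(K): XOR 35⊕31⊕64⊕63⊕7a⊕77⊕69⊕62⊕72⊕72⊕32 = 37.
Zero-pad H(K) = 37 to 7 bytes: K' = 37 00 00 00 00 00 00.

37000000000000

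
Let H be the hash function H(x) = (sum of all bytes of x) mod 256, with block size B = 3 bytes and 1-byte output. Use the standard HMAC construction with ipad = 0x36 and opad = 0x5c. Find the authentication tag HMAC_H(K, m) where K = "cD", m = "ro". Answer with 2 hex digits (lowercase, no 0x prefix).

Key "cD" = 63 44 is 2 bytes ≤ B = 3; zero-pad to 3 bytes: K' = 63 44 00.
K' ⊕ ipad = 55 72 36.  K' ⊕ opad = 3f 18 5c.
Inner input = (K'⊕ipad) ∥ m = 55 72 36 ∥ 72 6f.
Inner hash: sum = 85+114+54+114+111 = 478; mod 256 = 222 → de.
Outer input = (K'⊕opad) ∥ inner = 3f 18 5c ∥ de.
Outer hash (tag): sum = 63+24+92+222 = 401; mod 256 = 145 → 91.

91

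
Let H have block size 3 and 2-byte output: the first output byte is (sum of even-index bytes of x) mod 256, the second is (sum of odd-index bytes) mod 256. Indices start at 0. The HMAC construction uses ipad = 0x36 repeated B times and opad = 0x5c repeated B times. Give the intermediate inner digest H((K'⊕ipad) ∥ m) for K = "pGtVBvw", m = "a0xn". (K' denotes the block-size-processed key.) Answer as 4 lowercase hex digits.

Key "pGtVBvw" = 70 47 74 56 42 76 77 is 7 bytes > B = 3, so hash it first: H(key) = 9d 13, then zero-pad to 3 bytes: K' = 9d 13 00.
K' ⊕ ipad = ab 25 36.
Inner input = ab 25 36 ∥ 61 30 78 6e.
Inner hash: even-index sum = 383 mod 256 = 127; odd-index sum = 254 mod 256 = 254 → 7f fe.

7ffe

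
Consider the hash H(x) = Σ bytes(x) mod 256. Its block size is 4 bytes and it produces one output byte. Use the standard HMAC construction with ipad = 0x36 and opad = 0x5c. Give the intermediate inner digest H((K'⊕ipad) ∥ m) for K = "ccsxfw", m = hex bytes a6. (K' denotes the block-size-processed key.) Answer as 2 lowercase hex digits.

00

Key "ccsxfw" = 63 63 73 78 66 77 is 6 bytes > B = 4, so hash it first: H(key) = 8e, then zero-pad to 4 bytes: K' = 8e 00 00 00.
K' ⊕ ipad = b8 36 36 36.
Inner input = b8 36 36 36 ∥ a6.
Inner hash: sum = 184+54+54+54+166 = 512; mod 256 = 0 → 00.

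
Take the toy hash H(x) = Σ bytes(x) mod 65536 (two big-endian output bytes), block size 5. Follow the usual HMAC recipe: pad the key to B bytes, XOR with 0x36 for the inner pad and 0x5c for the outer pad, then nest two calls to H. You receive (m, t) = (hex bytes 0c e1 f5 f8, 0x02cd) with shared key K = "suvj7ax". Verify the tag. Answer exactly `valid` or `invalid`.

invalid

Key "suvj7ax" = 73 75 76 6a 37 61 78 is 7 bytes > B = 5, so hash it first: H(key) = 02 d8, then zero-pad to 5 bytes: K' = 02 d8 00 00 00.
K' ⊕ ipad = 34 ee 36 36 36; K' ⊕ opad = 5e 84 5c 5c 5c.
Inner hash: sum = 52+238+54+54+54+12+225+245+248 = 1182 → 04 9e.
Outer hash (recomputed tag): sum = 94+132+92+92+92+4+158 = 664 → 02 98.
Recomputed tag = 0298; claimed = 02cd → mismatch.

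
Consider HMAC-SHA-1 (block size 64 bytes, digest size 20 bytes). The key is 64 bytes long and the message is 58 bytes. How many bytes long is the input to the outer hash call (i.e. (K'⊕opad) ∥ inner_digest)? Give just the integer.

Key is 64 ≤ 64 bytes, zero-padded: |K'| = 64.
Outer input = (K'⊕opad) ∥ H(inner) → 64 + 20 = 84 bytes.

84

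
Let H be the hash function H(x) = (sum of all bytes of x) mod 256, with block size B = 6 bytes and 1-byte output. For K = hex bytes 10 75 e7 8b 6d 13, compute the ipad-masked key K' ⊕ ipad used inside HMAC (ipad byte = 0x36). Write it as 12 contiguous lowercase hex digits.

Key hex bytes 10 75 e7 8b 6d 13 is exactly B = 6 bytes: K' = 10 75 e7 8b 6d 13.
XOR each byte with 0x36: 10⊕36=26, 75⊕36=43, e7⊕36=d1, 8b⊕36=bd, 6d⊕36=5b, 13⊕36=25.

2643d1bd5b25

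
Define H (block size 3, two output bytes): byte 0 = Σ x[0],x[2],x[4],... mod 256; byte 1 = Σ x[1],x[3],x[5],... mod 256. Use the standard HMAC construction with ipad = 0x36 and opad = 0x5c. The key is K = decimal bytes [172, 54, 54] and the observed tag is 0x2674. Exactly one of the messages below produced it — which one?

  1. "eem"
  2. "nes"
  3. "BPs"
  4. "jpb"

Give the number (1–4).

4

Key decimal bytes [172, 54, 54] = ac 36 36 is exactly B = 3 bytes: K' = ac 36 36.
K' ⊕ ipad = 9a 00 00; K' ⊕ opad = f0 6a 6a.
m1: inner = H(9a 00 00 65 65 6d) = ff d2; tag = H(f0 6a 6a ff d2) = 2c69
m2: inner = H(9a 00 00 6e 65 73) = ff e1; tag = H(f0 6a 6a ff e1) = 3b69
m3: inner = H(9a 00 00 42 50 73) = ea b5; tag = H(f0 6a 6a ea b5) = 0f54
m4: inner = H(9a 00 00 6a 70 62) = 0a cc; tag = H(f0 6a 6a 0a cc) = 2674 ← matches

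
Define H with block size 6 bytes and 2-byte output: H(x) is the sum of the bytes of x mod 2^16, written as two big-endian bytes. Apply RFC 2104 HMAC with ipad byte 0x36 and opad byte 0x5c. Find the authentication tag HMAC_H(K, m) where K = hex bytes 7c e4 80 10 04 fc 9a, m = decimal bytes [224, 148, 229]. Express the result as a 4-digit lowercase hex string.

Key hex bytes 7c e4 80 10 04 fc 9a is 7 bytes > B = 6, so hash it first: H(key) = 03 8a, then zero-pad to 6 bytes: K' = 03 8a 00 00 00 00.
K' ⊕ ipad = 35 bc 36 36 36 36.  K' ⊕ opad = 5f d6 5c 5c 5c 5c.
Inner input = (K'⊕ipad) ∥ m = 35 bc 36 36 36 36 ∥ e0 94 e5.
Inner hash: sum = 53+188+54+54+54+54+224+148+229 = 1058 → 04 22.
Outer input = (K'⊕opad) ∥ inner = 5f d6 5c 5c 5c 5c ∥ 04 22.
Outer hash (tag): sum = 95+214+92+92+92+92+4+34 = 715 → 02 cb.

02cb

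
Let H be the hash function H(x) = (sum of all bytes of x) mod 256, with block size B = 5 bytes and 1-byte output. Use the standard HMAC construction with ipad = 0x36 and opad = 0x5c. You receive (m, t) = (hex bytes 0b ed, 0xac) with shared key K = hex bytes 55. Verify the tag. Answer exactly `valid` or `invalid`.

Key hex bytes 55 is 1 byte ≤ B = 5; zero-pad to 5 bytes: K' = 55 00 00 00 00.
K' ⊕ ipad = 63 36 36 36 36; K' ⊕ opad = 09 5c 5c 5c 5c.
Inner hash: sum = 99+54+54+54+54+11+237 = 563; mod 256 = 51 → 33.
Outer hash (recomputed tag): sum = 9+92+92+92+92+51 = 428; mod 256 = 172 → ac.
Recomputed tag = ac; claimed = ac → match.

valid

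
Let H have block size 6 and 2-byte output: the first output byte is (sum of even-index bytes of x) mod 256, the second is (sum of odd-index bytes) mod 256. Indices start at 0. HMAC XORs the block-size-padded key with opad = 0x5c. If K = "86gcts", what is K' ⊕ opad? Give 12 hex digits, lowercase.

Key "86gcts" = 38 36 67 63 74 73 is exactly B = 6 bytes: K' = 38 36 67 63 74 73.
XOR each byte with 0x5c: 38⊕5c=64, 36⊕5c=6a, 67⊕5c=3b, 63⊕5c=3f, 74⊕5c=28, 73⊕5c=2f.

646a3b3f282f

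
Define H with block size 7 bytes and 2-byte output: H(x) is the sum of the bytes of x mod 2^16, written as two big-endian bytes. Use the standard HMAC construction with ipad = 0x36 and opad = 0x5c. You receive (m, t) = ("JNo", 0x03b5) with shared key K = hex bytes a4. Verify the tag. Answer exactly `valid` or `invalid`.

invalid

Key hex bytes a4 is 1 byte ≤ B = 7; zero-pad to 7 bytes: K' = a4 00 00 00 00 00 00.
K' ⊕ ipad = 92 36 36 36 36 36 36; K' ⊕ opad = f8 5c 5c 5c 5c 5c 5c.
Inner hash: sum = 146+54+54+54+54+54+54+74+78+111 = 733 → 02 dd.
Outer hash (recomputed tag): sum = 248+92+92+92+92+92+92+2+221 = 1023 → 03 ff.
Recomputed tag = 03ff; claimed = 03b5 → mismatch.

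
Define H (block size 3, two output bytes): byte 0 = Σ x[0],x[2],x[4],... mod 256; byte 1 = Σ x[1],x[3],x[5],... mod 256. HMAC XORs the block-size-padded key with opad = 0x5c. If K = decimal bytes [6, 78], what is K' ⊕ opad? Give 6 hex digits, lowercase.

5a125c

Key decimal bytes [6, 78] = 06 4e is 2 bytes ≤ B = 3; zero-pad to 3 bytes: K' = 06 4e 00.
XOR each byte with 0x5c: 06⊕5c=5a, 4e⊕5c=12, 00⊕5c=5c.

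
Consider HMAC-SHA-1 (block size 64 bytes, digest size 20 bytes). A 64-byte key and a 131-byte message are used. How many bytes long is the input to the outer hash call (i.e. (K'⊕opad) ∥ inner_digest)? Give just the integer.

84

Key is 64 ≤ 64 bytes, zero-padded: |K'| = 64.
Outer input = (K'⊕opad) ∥ H(inner) → 64 + 20 = 84 bytes.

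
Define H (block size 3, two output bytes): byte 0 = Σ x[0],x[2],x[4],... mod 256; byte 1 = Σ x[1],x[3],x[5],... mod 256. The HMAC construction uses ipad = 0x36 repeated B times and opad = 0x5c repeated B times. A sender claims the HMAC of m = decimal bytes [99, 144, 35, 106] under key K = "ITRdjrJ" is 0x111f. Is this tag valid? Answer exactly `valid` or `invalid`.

Key "ITRdjrJ" = 49 54 52 64 6a 72 4a is 7 bytes > B = 3, so hash it first: H(key) = 4f 2a, then zero-pad to 3 bytes: K' = 4f 2a 00.
K' ⊕ ipad = 79 1c 36; K' ⊕ opad = 13 76 5c.
Inner hash: even-index sum = 425 mod 256 = 169; odd-index sum = 162 mod 256 = 162 → a9 a2.
Outer hash (recomputed tag): even-index sum = 273 mod 256 = 17; odd-index sum = 287 mod 256 = 31 → 11 1f.
Recomputed tag = 111f; claimed = 111f → match.

valid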